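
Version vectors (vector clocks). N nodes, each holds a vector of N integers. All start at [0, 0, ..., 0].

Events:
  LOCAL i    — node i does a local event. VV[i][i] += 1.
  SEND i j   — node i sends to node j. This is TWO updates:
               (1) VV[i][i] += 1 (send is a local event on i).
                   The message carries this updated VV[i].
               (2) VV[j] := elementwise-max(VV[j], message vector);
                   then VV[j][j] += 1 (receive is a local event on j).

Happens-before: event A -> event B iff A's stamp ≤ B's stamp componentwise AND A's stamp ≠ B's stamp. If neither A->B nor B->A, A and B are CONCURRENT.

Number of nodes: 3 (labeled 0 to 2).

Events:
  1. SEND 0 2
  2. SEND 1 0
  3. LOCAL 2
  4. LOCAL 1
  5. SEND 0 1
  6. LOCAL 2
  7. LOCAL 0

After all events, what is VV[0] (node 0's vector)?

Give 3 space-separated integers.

Initial: VV[0]=[0, 0, 0]
Initial: VV[1]=[0, 0, 0]
Initial: VV[2]=[0, 0, 0]
Event 1: SEND 0->2: VV[0][0]++ -> VV[0]=[1, 0, 0], msg_vec=[1, 0, 0]; VV[2]=max(VV[2],msg_vec) then VV[2][2]++ -> VV[2]=[1, 0, 1]
Event 2: SEND 1->0: VV[1][1]++ -> VV[1]=[0, 1, 0], msg_vec=[0, 1, 0]; VV[0]=max(VV[0],msg_vec) then VV[0][0]++ -> VV[0]=[2, 1, 0]
Event 3: LOCAL 2: VV[2][2]++ -> VV[2]=[1, 0, 2]
Event 4: LOCAL 1: VV[1][1]++ -> VV[1]=[0, 2, 0]
Event 5: SEND 0->1: VV[0][0]++ -> VV[0]=[3, 1, 0], msg_vec=[3, 1, 0]; VV[1]=max(VV[1],msg_vec) then VV[1][1]++ -> VV[1]=[3, 3, 0]
Event 6: LOCAL 2: VV[2][2]++ -> VV[2]=[1, 0, 3]
Event 7: LOCAL 0: VV[0][0]++ -> VV[0]=[4, 1, 0]
Final vectors: VV[0]=[4, 1, 0]; VV[1]=[3, 3, 0]; VV[2]=[1, 0, 3]

Answer: 4 1 0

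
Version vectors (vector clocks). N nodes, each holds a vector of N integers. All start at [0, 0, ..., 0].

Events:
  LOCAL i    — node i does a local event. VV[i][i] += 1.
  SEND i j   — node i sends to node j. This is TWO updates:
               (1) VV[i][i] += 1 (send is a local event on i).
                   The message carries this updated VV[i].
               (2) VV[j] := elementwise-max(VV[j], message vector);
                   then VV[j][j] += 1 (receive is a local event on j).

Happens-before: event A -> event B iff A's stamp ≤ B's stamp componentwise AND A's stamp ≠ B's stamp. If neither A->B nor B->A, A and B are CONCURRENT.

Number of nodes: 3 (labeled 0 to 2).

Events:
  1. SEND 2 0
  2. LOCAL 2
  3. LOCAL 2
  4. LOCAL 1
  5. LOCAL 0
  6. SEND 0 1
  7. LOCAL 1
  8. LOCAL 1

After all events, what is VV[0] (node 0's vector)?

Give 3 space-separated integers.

Answer: 3 0 1

Derivation:
Initial: VV[0]=[0, 0, 0]
Initial: VV[1]=[0, 0, 0]
Initial: VV[2]=[0, 0, 0]
Event 1: SEND 2->0: VV[2][2]++ -> VV[2]=[0, 0, 1], msg_vec=[0, 0, 1]; VV[0]=max(VV[0],msg_vec) then VV[0][0]++ -> VV[0]=[1, 0, 1]
Event 2: LOCAL 2: VV[2][2]++ -> VV[2]=[0, 0, 2]
Event 3: LOCAL 2: VV[2][2]++ -> VV[2]=[0, 0, 3]
Event 4: LOCAL 1: VV[1][1]++ -> VV[1]=[0, 1, 0]
Event 5: LOCAL 0: VV[0][0]++ -> VV[0]=[2, 0, 1]
Event 6: SEND 0->1: VV[0][0]++ -> VV[0]=[3, 0, 1], msg_vec=[3, 0, 1]; VV[1]=max(VV[1],msg_vec) then VV[1][1]++ -> VV[1]=[3, 2, 1]
Event 7: LOCAL 1: VV[1][1]++ -> VV[1]=[3, 3, 1]
Event 8: LOCAL 1: VV[1][1]++ -> VV[1]=[3, 4, 1]
Final vectors: VV[0]=[3, 0, 1]; VV[1]=[3, 4, 1]; VV[2]=[0, 0, 3]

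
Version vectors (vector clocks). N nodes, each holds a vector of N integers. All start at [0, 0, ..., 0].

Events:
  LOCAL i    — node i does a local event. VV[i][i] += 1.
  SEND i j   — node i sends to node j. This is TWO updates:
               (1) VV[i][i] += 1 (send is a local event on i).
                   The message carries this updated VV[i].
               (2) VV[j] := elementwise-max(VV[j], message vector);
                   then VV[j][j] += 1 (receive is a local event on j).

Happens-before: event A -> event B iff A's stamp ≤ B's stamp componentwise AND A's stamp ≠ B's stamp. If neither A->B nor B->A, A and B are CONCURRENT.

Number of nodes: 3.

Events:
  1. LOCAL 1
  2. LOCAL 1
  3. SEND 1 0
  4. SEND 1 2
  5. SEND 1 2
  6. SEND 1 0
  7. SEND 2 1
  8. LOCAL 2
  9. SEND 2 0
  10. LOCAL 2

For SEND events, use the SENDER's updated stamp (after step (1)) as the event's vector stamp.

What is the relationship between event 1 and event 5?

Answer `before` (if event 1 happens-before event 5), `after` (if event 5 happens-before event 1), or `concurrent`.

Initial: VV[0]=[0, 0, 0]
Initial: VV[1]=[0, 0, 0]
Initial: VV[2]=[0, 0, 0]
Event 1: LOCAL 1: VV[1][1]++ -> VV[1]=[0, 1, 0]
Event 2: LOCAL 1: VV[1][1]++ -> VV[1]=[0, 2, 0]
Event 3: SEND 1->0: VV[1][1]++ -> VV[1]=[0, 3, 0], msg_vec=[0, 3, 0]; VV[0]=max(VV[0],msg_vec) then VV[0][0]++ -> VV[0]=[1, 3, 0]
Event 4: SEND 1->2: VV[1][1]++ -> VV[1]=[0, 4, 0], msg_vec=[0, 4, 0]; VV[2]=max(VV[2],msg_vec) then VV[2][2]++ -> VV[2]=[0, 4, 1]
Event 5: SEND 1->2: VV[1][1]++ -> VV[1]=[0, 5, 0], msg_vec=[0, 5, 0]; VV[2]=max(VV[2],msg_vec) then VV[2][2]++ -> VV[2]=[0, 5, 2]
Event 6: SEND 1->0: VV[1][1]++ -> VV[1]=[0, 6, 0], msg_vec=[0, 6, 0]; VV[0]=max(VV[0],msg_vec) then VV[0][0]++ -> VV[0]=[2, 6, 0]
Event 7: SEND 2->1: VV[2][2]++ -> VV[2]=[0, 5, 3], msg_vec=[0, 5, 3]; VV[1]=max(VV[1],msg_vec) then VV[1][1]++ -> VV[1]=[0, 7, 3]
Event 8: LOCAL 2: VV[2][2]++ -> VV[2]=[0, 5, 4]
Event 9: SEND 2->0: VV[2][2]++ -> VV[2]=[0, 5, 5], msg_vec=[0, 5, 5]; VV[0]=max(VV[0],msg_vec) then VV[0][0]++ -> VV[0]=[3, 6, 5]
Event 10: LOCAL 2: VV[2][2]++ -> VV[2]=[0, 5, 6]
Event 1 stamp: [0, 1, 0]
Event 5 stamp: [0, 5, 0]
[0, 1, 0] <= [0, 5, 0]? True
[0, 5, 0] <= [0, 1, 0]? False
Relation: before

Answer: before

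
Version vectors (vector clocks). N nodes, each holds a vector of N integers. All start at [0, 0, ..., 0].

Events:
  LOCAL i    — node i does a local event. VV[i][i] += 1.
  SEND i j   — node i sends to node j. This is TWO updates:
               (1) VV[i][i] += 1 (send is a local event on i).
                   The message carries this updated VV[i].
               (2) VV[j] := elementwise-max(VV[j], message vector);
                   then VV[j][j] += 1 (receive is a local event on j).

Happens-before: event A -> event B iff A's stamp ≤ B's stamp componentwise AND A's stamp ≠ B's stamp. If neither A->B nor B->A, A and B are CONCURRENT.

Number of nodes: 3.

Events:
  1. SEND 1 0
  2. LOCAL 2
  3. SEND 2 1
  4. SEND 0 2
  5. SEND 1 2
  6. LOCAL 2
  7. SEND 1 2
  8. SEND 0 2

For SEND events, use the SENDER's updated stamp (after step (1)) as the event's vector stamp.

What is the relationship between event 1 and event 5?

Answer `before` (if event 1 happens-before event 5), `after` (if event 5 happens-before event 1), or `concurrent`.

Initial: VV[0]=[0, 0, 0]
Initial: VV[1]=[0, 0, 0]
Initial: VV[2]=[0, 0, 0]
Event 1: SEND 1->0: VV[1][1]++ -> VV[1]=[0, 1, 0], msg_vec=[0, 1, 0]; VV[0]=max(VV[0],msg_vec) then VV[0][0]++ -> VV[0]=[1, 1, 0]
Event 2: LOCAL 2: VV[2][2]++ -> VV[2]=[0, 0, 1]
Event 3: SEND 2->1: VV[2][2]++ -> VV[2]=[0, 0, 2], msg_vec=[0, 0, 2]; VV[1]=max(VV[1],msg_vec) then VV[1][1]++ -> VV[1]=[0, 2, 2]
Event 4: SEND 0->2: VV[0][0]++ -> VV[0]=[2, 1, 0], msg_vec=[2, 1, 0]; VV[2]=max(VV[2],msg_vec) then VV[2][2]++ -> VV[2]=[2, 1, 3]
Event 5: SEND 1->2: VV[1][1]++ -> VV[1]=[0, 3, 2], msg_vec=[0, 3, 2]; VV[2]=max(VV[2],msg_vec) then VV[2][2]++ -> VV[2]=[2, 3, 4]
Event 6: LOCAL 2: VV[2][2]++ -> VV[2]=[2, 3, 5]
Event 7: SEND 1->2: VV[1][1]++ -> VV[1]=[0, 4, 2], msg_vec=[0, 4, 2]; VV[2]=max(VV[2],msg_vec) then VV[2][2]++ -> VV[2]=[2, 4, 6]
Event 8: SEND 0->2: VV[0][0]++ -> VV[0]=[3, 1, 0], msg_vec=[3, 1, 0]; VV[2]=max(VV[2],msg_vec) then VV[2][2]++ -> VV[2]=[3, 4, 7]
Event 1 stamp: [0, 1, 0]
Event 5 stamp: [0, 3, 2]
[0, 1, 0] <= [0, 3, 2]? True
[0, 3, 2] <= [0, 1, 0]? False
Relation: before

Answer: before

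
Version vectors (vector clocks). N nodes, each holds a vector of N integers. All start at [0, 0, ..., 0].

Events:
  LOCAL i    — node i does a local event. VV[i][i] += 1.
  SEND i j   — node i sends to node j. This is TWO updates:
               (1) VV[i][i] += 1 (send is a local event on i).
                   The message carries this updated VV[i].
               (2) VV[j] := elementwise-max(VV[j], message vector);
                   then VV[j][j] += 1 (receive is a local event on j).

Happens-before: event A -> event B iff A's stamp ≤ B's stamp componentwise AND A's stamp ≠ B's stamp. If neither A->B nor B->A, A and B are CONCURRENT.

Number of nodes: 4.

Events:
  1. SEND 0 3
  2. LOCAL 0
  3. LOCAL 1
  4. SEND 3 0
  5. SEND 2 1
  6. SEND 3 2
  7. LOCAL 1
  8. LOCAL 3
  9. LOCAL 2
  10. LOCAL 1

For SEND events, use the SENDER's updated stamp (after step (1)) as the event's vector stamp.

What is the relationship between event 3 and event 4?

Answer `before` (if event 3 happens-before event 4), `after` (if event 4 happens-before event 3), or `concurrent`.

Initial: VV[0]=[0, 0, 0, 0]
Initial: VV[1]=[0, 0, 0, 0]
Initial: VV[2]=[0, 0, 0, 0]
Initial: VV[3]=[0, 0, 0, 0]
Event 1: SEND 0->3: VV[0][0]++ -> VV[0]=[1, 0, 0, 0], msg_vec=[1, 0, 0, 0]; VV[3]=max(VV[3],msg_vec) then VV[3][3]++ -> VV[3]=[1, 0, 0, 1]
Event 2: LOCAL 0: VV[0][0]++ -> VV[0]=[2, 0, 0, 0]
Event 3: LOCAL 1: VV[1][1]++ -> VV[1]=[0, 1, 0, 0]
Event 4: SEND 3->0: VV[3][3]++ -> VV[3]=[1, 0, 0, 2], msg_vec=[1, 0, 0, 2]; VV[0]=max(VV[0],msg_vec) then VV[0][0]++ -> VV[0]=[3, 0, 0, 2]
Event 5: SEND 2->1: VV[2][2]++ -> VV[2]=[0, 0, 1, 0], msg_vec=[0, 0, 1, 0]; VV[1]=max(VV[1],msg_vec) then VV[1][1]++ -> VV[1]=[0, 2, 1, 0]
Event 6: SEND 3->2: VV[3][3]++ -> VV[3]=[1, 0, 0, 3], msg_vec=[1, 0, 0, 3]; VV[2]=max(VV[2],msg_vec) then VV[2][2]++ -> VV[2]=[1, 0, 2, 3]
Event 7: LOCAL 1: VV[1][1]++ -> VV[1]=[0, 3, 1, 0]
Event 8: LOCAL 3: VV[3][3]++ -> VV[3]=[1, 0, 0, 4]
Event 9: LOCAL 2: VV[2][2]++ -> VV[2]=[1, 0, 3, 3]
Event 10: LOCAL 1: VV[1][1]++ -> VV[1]=[0, 4, 1, 0]
Event 3 stamp: [0, 1, 0, 0]
Event 4 stamp: [1, 0, 0, 2]
[0, 1, 0, 0] <= [1, 0, 0, 2]? False
[1, 0, 0, 2] <= [0, 1, 0, 0]? False
Relation: concurrent

Answer: concurrent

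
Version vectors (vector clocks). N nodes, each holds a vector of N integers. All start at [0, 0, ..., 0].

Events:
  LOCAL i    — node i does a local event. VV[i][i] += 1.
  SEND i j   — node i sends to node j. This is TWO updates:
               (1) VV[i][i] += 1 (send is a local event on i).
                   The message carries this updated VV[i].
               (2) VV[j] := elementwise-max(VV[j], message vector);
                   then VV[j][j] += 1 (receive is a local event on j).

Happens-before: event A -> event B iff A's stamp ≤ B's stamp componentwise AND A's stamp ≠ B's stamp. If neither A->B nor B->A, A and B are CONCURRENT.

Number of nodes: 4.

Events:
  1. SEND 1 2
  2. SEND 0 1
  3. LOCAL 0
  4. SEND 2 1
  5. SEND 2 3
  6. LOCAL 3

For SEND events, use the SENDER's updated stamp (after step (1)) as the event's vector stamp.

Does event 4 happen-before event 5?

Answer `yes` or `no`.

Answer: yes

Derivation:
Initial: VV[0]=[0, 0, 0, 0]
Initial: VV[1]=[0, 0, 0, 0]
Initial: VV[2]=[0, 0, 0, 0]
Initial: VV[3]=[0, 0, 0, 0]
Event 1: SEND 1->2: VV[1][1]++ -> VV[1]=[0, 1, 0, 0], msg_vec=[0, 1, 0, 0]; VV[2]=max(VV[2],msg_vec) then VV[2][2]++ -> VV[2]=[0, 1, 1, 0]
Event 2: SEND 0->1: VV[0][0]++ -> VV[0]=[1, 0, 0, 0], msg_vec=[1, 0, 0, 0]; VV[1]=max(VV[1],msg_vec) then VV[1][1]++ -> VV[1]=[1, 2, 0, 0]
Event 3: LOCAL 0: VV[0][0]++ -> VV[0]=[2, 0, 0, 0]
Event 4: SEND 2->1: VV[2][2]++ -> VV[2]=[0, 1, 2, 0], msg_vec=[0, 1, 2, 0]; VV[1]=max(VV[1],msg_vec) then VV[1][1]++ -> VV[1]=[1, 3, 2, 0]
Event 5: SEND 2->3: VV[2][2]++ -> VV[2]=[0, 1, 3, 0], msg_vec=[0, 1, 3, 0]; VV[3]=max(VV[3],msg_vec) then VV[3][3]++ -> VV[3]=[0, 1, 3, 1]
Event 6: LOCAL 3: VV[3][3]++ -> VV[3]=[0, 1, 3, 2]
Event 4 stamp: [0, 1, 2, 0]
Event 5 stamp: [0, 1, 3, 0]
[0, 1, 2, 0] <= [0, 1, 3, 0]? True. Equal? False. Happens-before: True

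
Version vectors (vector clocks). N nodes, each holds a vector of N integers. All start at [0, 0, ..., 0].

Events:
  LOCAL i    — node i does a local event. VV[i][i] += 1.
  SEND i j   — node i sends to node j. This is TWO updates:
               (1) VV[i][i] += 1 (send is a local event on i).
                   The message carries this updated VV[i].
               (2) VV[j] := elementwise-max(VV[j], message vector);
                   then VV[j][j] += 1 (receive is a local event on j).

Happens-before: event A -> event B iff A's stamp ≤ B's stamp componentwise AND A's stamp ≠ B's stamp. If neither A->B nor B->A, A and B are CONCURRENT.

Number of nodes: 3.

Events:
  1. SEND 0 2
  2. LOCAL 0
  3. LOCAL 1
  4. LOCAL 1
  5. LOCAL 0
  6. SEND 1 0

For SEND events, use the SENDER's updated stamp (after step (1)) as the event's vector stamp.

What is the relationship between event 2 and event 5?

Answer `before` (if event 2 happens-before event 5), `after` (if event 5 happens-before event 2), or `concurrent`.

Initial: VV[0]=[0, 0, 0]
Initial: VV[1]=[0, 0, 0]
Initial: VV[2]=[0, 0, 0]
Event 1: SEND 0->2: VV[0][0]++ -> VV[0]=[1, 0, 0], msg_vec=[1, 0, 0]; VV[2]=max(VV[2],msg_vec) then VV[2][2]++ -> VV[2]=[1, 0, 1]
Event 2: LOCAL 0: VV[0][0]++ -> VV[0]=[2, 0, 0]
Event 3: LOCAL 1: VV[1][1]++ -> VV[1]=[0, 1, 0]
Event 4: LOCAL 1: VV[1][1]++ -> VV[1]=[0, 2, 0]
Event 5: LOCAL 0: VV[0][0]++ -> VV[0]=[3, 0, 0]
Event 6: SEND 1->0: VV[1][1]++ -> VV[1]=[0, 3, 0], msg_vec=[0, 3, 0]; VV[0]=max(VV[0],msg_vec) then VV[0][0]++ -> VV[0]=[4, 3, 0]
Event 2 stamp: [2, 0, 0]
Event 5 stamp: [3, 0, 0]
[2, 0, 0] <= [3, 0, 0]? True
[3, 0, 0] <= [2, 0, 0]? False
Relation: before

Answer: before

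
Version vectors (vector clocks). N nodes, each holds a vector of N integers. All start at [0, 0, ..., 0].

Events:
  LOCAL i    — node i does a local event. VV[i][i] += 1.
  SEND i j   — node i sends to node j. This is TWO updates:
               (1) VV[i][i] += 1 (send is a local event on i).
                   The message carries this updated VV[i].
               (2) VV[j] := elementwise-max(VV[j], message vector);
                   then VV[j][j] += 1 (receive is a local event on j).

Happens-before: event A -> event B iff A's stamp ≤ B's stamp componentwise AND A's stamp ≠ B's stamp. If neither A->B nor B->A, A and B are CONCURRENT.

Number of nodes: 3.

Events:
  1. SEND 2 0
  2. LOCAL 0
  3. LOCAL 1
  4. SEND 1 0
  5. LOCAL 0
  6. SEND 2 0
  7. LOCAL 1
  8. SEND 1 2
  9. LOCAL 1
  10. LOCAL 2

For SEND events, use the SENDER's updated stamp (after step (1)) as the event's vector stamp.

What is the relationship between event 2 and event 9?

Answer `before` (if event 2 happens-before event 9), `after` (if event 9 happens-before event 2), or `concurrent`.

Initial: VV[0]=[0, 0, 0]
Initial: VV[1]=[0, 0, 0]
Initial: VV[2]=[0, 0, 0]
Event 1: SEND 2->0: VV[2][2]++ -> VV[2]=[0, 0, 1], msg_vec=[0, 0, 1]; VV[0]=max(VV[0],msg_vec) then VV[0][0]++ -> VV[0]=[1, 0, 1]
Event 2: LOCAL 0: VV[0][0]++ -> VV[0]=[2, 0, 1]
Event 3: LOCAL 1: VV[1][1]++ -> VV[1]=[0, 1, 0]
Event 4: SEND 1->0: VV[1][1]++ -> VV[1]=[0, 2, 0], msg_vec=[0, 2, 0]; VV[0]=max(VV[0],msg_vec) then VV[0][0]++ -> VV[0]=[3, 2, 1]
Event 5: LOCAL 0: VV[0][0]++ -> VV[0]=[4, 2, 1]
Event 6: SEND 2->0: VV[2][2]++ -> VV[2]=[0, 0, 2], msg_vec=[0, 0, 2]; VV[0]=max(VV[0],msg_vec) then VV[0][0]++ -> VV[0]=[5, 2, 2]
Event 7: LOCAL 1: VV[1][1]++ -> VV[1]=[0, 3, 0]
Event 8: SEND 1->2: VV[1][1]++ -> VV[1]=[0, 4, 0], msg_vec=[0, 4, 0]; VV[2]=max(VV[2],msg_vec) then VV[2][2]++ -> VV[2]=[0, 4, 3]
Event 9: LOCAL 1: VV[1][1]++ -> VV[1]=[0, 5, 0]
Event 10: LOCAL 2: VV[2][2]++ -> VV[2]=[0, 4, 4]
Event 2 stamp: [2, 0, 1]
Event 9 stamp: [0, 5, 0]
[2, 0, 1] <= [0, 5, 0]? False
[0, 5, 0] <= [2, 0, 1]? False
Relation: concurrent

Answer: concurrent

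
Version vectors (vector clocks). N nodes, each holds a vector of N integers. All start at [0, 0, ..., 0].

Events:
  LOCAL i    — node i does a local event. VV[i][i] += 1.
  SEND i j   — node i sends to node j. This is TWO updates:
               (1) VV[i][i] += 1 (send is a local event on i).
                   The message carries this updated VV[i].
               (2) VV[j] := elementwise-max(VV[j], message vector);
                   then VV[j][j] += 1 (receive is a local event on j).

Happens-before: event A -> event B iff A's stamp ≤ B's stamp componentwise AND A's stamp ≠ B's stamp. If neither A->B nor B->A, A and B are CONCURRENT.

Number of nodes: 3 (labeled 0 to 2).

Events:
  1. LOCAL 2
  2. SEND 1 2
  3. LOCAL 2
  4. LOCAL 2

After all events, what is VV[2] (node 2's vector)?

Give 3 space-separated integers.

Answer: 0 1 4

Derivation:
Initial: VV[0]=[0, 0, 0]
Initial: VV[1]=[0, 0, 0]
Initial: VV[2]=[0, 0, 0]
Event 1: LOCAL 2: VV[2][2]++ -> VV[2]=[0, 0, 1]
Event 2: SEND 1->2: VV[1][1]++ -> VV[1]=[0, 1, 0], msg_vec=[0, 1, 0]; VV[2]=max(VV[2],msg_vec) then VV[2][2]++ -> VV[2]=[0, 1, 2]
Event 3: LOCAL 2: VV[2][2]++ -> VV[2]=[0, 1, 3]
Event 4: LOCAL 2: VV[2][2]++ -> VV[2]=[0, 1, 4]
Final vectors: VV[0]=[0, 0, 0]; VV[1]=[0, 1, 0]; VV[2]=[0, 1, 4]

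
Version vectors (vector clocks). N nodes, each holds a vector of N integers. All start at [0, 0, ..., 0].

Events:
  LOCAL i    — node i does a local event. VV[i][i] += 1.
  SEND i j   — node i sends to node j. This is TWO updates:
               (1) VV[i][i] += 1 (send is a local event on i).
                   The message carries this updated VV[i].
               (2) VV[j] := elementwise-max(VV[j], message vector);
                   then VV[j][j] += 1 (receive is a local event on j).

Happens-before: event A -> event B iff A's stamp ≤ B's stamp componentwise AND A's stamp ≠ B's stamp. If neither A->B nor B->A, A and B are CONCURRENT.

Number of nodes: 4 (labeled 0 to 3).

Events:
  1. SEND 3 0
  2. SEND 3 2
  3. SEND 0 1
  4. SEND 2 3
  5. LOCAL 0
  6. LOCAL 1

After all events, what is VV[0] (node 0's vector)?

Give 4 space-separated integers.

Answer: 3 0 0 1

Derivation:
Initial: VV[0]=[0, 0, 0, 0]
Initial: VV[1]=[0, 0, 0, 0]
Initial: VV[2]=[0, 0, 0, 0]
Initial: VV[3]=[0, 0, 0, 0]
Event 1: SEND 3->0: VV[3][3]++ -> VV[3]=[0, 0, 0, 1], msg_vec=[0, 0, 0, 1]; VV[0]=max(VV[0],msg_vec) then VV[0][0]++ -> VV[0]=[1, 0, 0, 1]
Event 2: SEND 3->2: VV[3][3]++ -> VV[3]=[0, 0, 0, 2], msg_vec=[0, 0, 0, 2]; VV[2]=max(VV[2],msg_vec) then VV[2][2]++ -> VV[2]=[0, 0, 1, 2]
Event 3: SEND 0->1: VV[0][0]++ -> VV[0]=[2, 0, 0, 1], msg_vec=[2, 0, 0, 1]; VV[1]=max(VV[1],msg_vec) then VV[1][1]++ -> VV[1]=[2, 1, 0, 1]
Event 4: SEND 2->3: VV[2][2]++ -> VV[2]=[0, 0, 2, 2], msg_vec=[0, 0, 2, 2]; VV[3]=max(VV[3],msg_vec) then VV[3][3]++ -> VV[3]=[0, 0, 2, 3]
Event 5: LOCAL 0: VV[0][0]++ -> VV[0]=[3, 0, 0, 1]
Event 6: LOCAL 1: VV[1][1]++ -> VV[1]=[2, 2, 0, 1]
Final vectors: VV[0]=[3, 0, 0, 1]; VV[1]=[2, 2, 0, 1]; VV[2]=[0, 0, 2, 2]; VV[3]=[0, 0, 2, 3]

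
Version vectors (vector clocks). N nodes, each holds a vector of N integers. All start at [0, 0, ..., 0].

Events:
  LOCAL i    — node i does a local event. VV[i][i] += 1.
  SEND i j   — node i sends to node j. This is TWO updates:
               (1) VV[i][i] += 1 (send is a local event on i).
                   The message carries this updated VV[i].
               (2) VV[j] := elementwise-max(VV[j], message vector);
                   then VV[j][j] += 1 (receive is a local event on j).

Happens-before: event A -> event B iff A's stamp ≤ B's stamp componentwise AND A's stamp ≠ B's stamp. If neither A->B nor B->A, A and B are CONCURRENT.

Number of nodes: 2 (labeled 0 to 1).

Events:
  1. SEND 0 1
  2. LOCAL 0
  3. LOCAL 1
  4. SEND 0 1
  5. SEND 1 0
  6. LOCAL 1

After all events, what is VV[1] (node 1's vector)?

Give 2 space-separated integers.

Answer: 3 5

Derivation:
Initial: VV[0]=[0, 0]
Initial: VV[1]=[0, 0]
Event 1: SEND 0->1: VV[0][0]++ -> VV[0]=[1, 0], msg_vec=[1, 0]; VV[1]=max(VV[1],msg_vec) then VV[1][1]++ -> VV[1]=[1, 1]
Event 2: LOCAL 0: VV[0][0]++ -> VV[0]=[2, 0]
Event 3: LOCAL 1: VV[1][1]++ -> VV[1]=[1, 2]
Event 4: SEND 0->1: VV[0][0]++ -> VV[0]=[3, 0], msg_vec=[3, 0]; VV[1]=max(VV[1],msg_vec) then VV[1][1]++ -> VV[1]=[3, 3]
Event 5: SEND 1->0: VV[1][1]++ -> VV[1]=[3, 4], msg_vec=[3, 4]; VV[0]=max(VV[0],msg_vec) then VV[0][0]++ -> VV[0]=[4, 4]
Event 6: LOCAL 1: VV[1][1]++ -> VV[1]=[3, 5]
Final vectors: VV[0]=[4, 4]; VV[1]=[3, 5]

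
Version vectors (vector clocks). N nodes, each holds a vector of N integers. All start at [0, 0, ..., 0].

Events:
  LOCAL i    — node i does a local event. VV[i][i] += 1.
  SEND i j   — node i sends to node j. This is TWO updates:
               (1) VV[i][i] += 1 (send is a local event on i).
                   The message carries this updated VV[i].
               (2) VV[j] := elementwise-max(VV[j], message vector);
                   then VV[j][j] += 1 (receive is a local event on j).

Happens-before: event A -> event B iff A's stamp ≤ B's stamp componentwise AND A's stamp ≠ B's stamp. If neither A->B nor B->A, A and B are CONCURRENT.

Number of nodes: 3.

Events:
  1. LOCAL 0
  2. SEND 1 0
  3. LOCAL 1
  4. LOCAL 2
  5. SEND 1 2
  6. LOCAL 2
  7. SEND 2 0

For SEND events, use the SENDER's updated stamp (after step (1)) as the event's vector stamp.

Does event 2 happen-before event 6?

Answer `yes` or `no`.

Answer: yes

Derivation:
Initial: VV[0]=[0, 0, 0]
Initial: VV[1]=[0, 0, 0]
Initial: VV[2]=[0, 0, 0]
Event 1: LOCAL 0: VV[0][0]++ -> VV[0]=[1, 0, 0]
Event 2: SEND 1->0: VV[1][1]++ -> VV[1]=[0, 1, 0], msg_vec=[0, 1, 0]; VV[0]=max(VV[0],msg_vec) then VV[0][0]++ -> VV[0]=[2, 1, 0]
Event 3: LOCAL 1: VV[1][1]++ -> VV[1]=[0, 2, 0]
Event 4: LOCAL 2: VV[2][2]++ -> VV[2]=[0, 0, 1]
Event 5: SEND 1->2: VV[1][1]++ -> VV[1]=[0, 3, 0], msg_vec=[0, 3, 0]; VV[2]=max(VV[2],msg_vec) then VV[2][2]++ -> VV[2]=[0, 3, 2]
Event 6: LOCAL 2: VV[2][2]++ -> VV[2]=[0, 3, 3]
Event 7: SEND 2->0: VV[2][2]++ -> VV[2]=[0, 3, 4], msg_vec=[0, 3, 4]; VV[0]=max(VV[0],msg_vec) then VV[0][0]++ -> VV[0]=[3, 3, 4]
Event 2 stamp: [0, 1, 0]
Event 6 stamp: [0, 3, 3]
[0, 1, 0] <= [0, 3, 3]? True. Equal? False. Happens-before: True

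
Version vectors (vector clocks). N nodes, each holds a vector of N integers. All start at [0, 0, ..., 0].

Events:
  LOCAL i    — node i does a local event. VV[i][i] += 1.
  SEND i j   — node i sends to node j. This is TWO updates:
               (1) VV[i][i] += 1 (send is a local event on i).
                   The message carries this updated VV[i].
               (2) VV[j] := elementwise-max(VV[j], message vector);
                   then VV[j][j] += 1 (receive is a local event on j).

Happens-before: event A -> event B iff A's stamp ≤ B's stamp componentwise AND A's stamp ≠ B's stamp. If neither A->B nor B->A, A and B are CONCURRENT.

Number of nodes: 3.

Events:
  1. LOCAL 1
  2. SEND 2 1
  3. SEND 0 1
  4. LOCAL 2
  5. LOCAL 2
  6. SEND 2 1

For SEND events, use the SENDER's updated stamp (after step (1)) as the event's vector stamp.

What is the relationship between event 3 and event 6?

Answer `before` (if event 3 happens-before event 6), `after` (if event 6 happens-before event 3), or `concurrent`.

Answer: concurrent

Derivation:
Initial: VV[0]=[0, 0, 0]
Initial: VV[1]=[0, 0, 0]
Initial: VV[2]=[0, 0, 0]
Event 1: LOCAL 1: VV[1][1]++ -> VV[1]=[0, 1, 0]
Event 2: SEND 2->1: VV[2][2]++ -> VV[2]=[0, 0, 1], msg_vec=[0, 0, 1]; VV[1]=max(VV[1],msg_vec) then VV[1][1]++ -> VV[1]=[0, 2, 1]
Event 3: SEND 0->1: VV[0][0]++ -> VV[0]=[1, 0, 0], msg_vec=[1, 0, 0]; VV[1]=max(VV[1],msg_vec) then VV[1][1]++ -> VV[1]=[1, 3, 1]
Event 4: LOCAL 2: VV[2][2]++ -> VV[2]=[0, 0, 2]
Event 5: LOCAL 2: VV[2][2]++ -> VV[2]=[0, 0, 3]
Event 6: SEND 2->1: VV[2][2]++ -> VV[2]=[0, 0, 4], msg_vec=[0, 0, 4]; VV[1]=max(VV[1],msg_vec) then VV[1][1]++ -> VV[1]=[1, 4, 4]
Event 3 stamp: [1, 0, 0]
Event 6 stamp: [0, 0, 4]
[1, 0, 0] <= [0, 0, 4]? False
[0, 0, 4] <= [1, 0, 0]? False
Relation: concurrent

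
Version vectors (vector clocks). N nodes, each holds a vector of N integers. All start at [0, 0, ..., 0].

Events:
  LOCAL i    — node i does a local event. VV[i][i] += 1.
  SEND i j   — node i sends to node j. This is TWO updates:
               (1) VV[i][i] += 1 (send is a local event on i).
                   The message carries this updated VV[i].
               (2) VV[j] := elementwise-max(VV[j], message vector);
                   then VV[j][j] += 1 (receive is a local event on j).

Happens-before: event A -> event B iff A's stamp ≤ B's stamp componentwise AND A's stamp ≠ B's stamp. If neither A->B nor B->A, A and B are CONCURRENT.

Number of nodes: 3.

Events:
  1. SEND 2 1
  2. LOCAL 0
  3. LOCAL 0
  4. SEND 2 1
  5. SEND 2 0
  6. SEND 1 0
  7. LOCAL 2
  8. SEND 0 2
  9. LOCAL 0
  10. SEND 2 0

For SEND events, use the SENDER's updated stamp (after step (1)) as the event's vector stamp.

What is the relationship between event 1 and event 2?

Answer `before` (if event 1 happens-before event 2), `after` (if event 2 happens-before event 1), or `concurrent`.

Answer: concurrent

Derivation:
Initial: VV[0]=[0, 0, 0]
Initial: VV[1]=[0, 0, 0]
Initial: VV[2]=[0, 0, 0]
Event 1: SEND 2->1: VV[2][2]++ -> VV[2]=[0, 0, 1], msg_vec=[0, 0, 1]; VV[1]=max(VV[1],msg_vec) then VV[1][1]++ -> VV[1]=[0, 1, 1]
Event 2: LOCAL 0: VV[0][0]++ -> VV[0]=[1, 0, 0]
Event 3: LOCAL 0: VV[0][0]++ -> VV[0]=[2, 0, 0]
Event 4: SEND 2->1: VV[2][2]++ -> VV[2]=[0, 0, 2], msg_vec=[0, 0, 2]; VV[1]=max(VV[1],msg_vec) then VV[1][1]++ -> VV[1]=[0, 2, 2]
Event 5: SEND 2->0: VV[2][2]++ -> VV[2]=[0, 0, 3], msg_vec=[0, 0, 3]; VV[0]=max(VV[0],msg_vec) then VV[0][0]++ -> VV[0]=[3, 0, 3]
Event 6: SEND 1->0: VV[1][1]++ -> VV[1]=[0, 3, 2], msg_vec=[0, 3, 2]; VV[0]=max(VV[0],msg_vec) then VV[0][0]++ -> VV[0]=[4, 3, 3]
Event 7: LOCAL 2: VV[2][2]++ -> VV[2]=[0, 0, 4]
Event 8: SEND 0->2: VV[0][0]++ -> VV[0]=[5, 3, 3], msg_vec=[5, 3, 3]; VV[2]=max(VV[2],msg_vec) then VV[2][2]++ -> VV[2]=[5, 3, 5]
Event 9: LOCAL 0: VV[0][0]++ -> VV[0]=[6, 3, 3]
Event 10: SEND 2->0: VV[2][2]++ -> VV[2]=[5, 3, 6], msg_vec=[5, 3, 6]; VV[0]=max(VV[0],msg_vec) then VV[0][0]++ -> VV[0]=[7, 3, 6]
Event 1 stamp: [0, 0, 1]
Event 2 stamp: [1, 0, 0]
[0, 0, 1] <= [1, 0, 0]? False
[1, 0, 0] <= [0, 0, 1]? False
Relation: concurrent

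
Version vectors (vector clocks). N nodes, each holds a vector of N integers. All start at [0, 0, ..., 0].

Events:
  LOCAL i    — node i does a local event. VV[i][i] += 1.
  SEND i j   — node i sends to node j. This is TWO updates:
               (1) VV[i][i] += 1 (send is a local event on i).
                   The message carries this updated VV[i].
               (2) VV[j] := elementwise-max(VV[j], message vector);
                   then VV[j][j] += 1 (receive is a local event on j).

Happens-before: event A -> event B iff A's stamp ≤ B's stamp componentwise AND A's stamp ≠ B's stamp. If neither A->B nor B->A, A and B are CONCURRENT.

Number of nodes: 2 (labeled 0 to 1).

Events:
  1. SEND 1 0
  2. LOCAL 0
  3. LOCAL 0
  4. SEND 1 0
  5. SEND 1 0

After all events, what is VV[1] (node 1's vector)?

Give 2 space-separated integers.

Answer: 0 3

Derivation:
Initial: VV[0]=[0, 0]
Initial: VV[1]=[0, 0]
Event 1: SEND 1->0: VV[1][1]++ -> VV[1]=[0, 1], msg_vec=[0, 1]; VV[0]=max(VV[0],msg_vec) then VV[0][0]++ -> VV[0]=[1, 1]
Event 2: LOCAL 0: VV[0][0]++ -> VV[0]=[2, 1]
Event 3: LOCAL 0: VV[0][0]++ -> VV[0]=[3, 1]
Event 4: SEND 1->0: VV[1][1]++ -> VV[1]=[0, 2], msg_vec=[0, 2]; VV[0]=max(VV[0],msg_vec) then VV[0][0]++ -> VV[0]=[4, 2]
Event 5: SEND 1->0: VV[1][1]++ -> VV[1]=[0, 3], msg_vec=[0, 3]; VV[0]=max(VV[0],msg_vec) then VV[0][0]++ -> VV[0]=[5, 3]
Final vectors: VV[0]=[5, 3]; VV[1]=[0, 3]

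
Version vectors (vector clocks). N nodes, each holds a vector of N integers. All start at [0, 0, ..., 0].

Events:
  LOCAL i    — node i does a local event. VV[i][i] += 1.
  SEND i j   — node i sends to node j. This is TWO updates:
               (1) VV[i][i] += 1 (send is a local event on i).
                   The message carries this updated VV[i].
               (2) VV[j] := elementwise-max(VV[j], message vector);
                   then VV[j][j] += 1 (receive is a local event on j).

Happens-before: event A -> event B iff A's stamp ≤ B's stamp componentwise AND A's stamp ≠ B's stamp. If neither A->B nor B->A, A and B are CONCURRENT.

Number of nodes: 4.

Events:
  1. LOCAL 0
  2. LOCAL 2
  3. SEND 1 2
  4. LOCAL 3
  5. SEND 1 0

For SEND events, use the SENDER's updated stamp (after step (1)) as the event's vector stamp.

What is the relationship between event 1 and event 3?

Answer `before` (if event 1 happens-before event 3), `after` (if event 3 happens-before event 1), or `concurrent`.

Initial: VV[0]=[0, 0, 0, 0]
Initial: VV[1]=[0, 0, 0, 0]
Initial: VV[2]=[0, 0, 0, 0]
Initial: VV[3]=[0, 0, 0, 0]
Event 1: LOCAL 0: VV[0][0]++ -> VV[0]=[1, 0, 0, 0]
Event 2: LOCAL 2: VV[2][2]++ -> VV[2]=[0, 0, 1, 0]
Event 3: SEND 1->2: VV[1][1]++ -> VV[1]=[0, 1, 0, 0], msg_vec=[0, 1, 0, 0]; VV[2]=max(VV[2],msg_vec) then VV[2][2]++ -> VV[2]=[0, 1, 2, 0]
Event 4: LOCAL 3: VV[3][3]++ -> VV[3]=[0, 0, 0, 1]
Event 5: SEND 1->0: VV[1][1]++ -> VV[1]=[0, 2, 0, 0], msg_vec=[0, 2, 0, 0]; VV[0]=max(VV[0],msg_vec) then VV[0][0]++ -> VV[0]=[2, 2, 0, 0]
Event 1 stamp: [1, 0, 0, 0]
Event 3 stamp: [0, 1, 0, 0]
[1, 0, 0, 0] <= [0, 1, 0, 0]? False
[0, 1, 0, 0] <= [1, 0, 0, 0]? False
Relation: concurrent

Answer: concurrent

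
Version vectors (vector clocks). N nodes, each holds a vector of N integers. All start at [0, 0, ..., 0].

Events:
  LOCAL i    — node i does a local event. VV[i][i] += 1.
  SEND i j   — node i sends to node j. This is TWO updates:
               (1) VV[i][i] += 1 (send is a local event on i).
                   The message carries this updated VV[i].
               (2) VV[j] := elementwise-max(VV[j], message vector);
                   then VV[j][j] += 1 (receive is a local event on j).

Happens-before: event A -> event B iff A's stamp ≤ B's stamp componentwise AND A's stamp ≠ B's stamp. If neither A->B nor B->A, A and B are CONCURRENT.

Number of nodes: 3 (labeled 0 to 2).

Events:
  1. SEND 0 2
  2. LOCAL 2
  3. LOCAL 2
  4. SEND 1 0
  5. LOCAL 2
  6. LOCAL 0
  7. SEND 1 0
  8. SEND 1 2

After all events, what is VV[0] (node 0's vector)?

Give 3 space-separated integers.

Initial: VV[0]=[0, 0, 0]
Initial: VV[1]=[0, 0, 0]
Initial: VV[2]=[0, 0, 0]
Event 1: SEND 0->2: VV[0][0]++ -> VV[0]=[1, 0, 0], msg_vec=[1, 0, 0]; VV[2]=max(VV[2],msg_vec) then VV[2][2]++ -> VV[2]=[1, 0, 1]
Event 2: LOCAL 2: VV[2][2]++ -> VV[2]=[1, 0, 2]
Event 3: LOCAL 2: VV[2][2]++ -> VV[2]=[1, 0, 3]
Event 4: SEND 1->0: VV[1][1]++ -> VV[1]=[0, 1, 0], msg_vec=[0, 1, 0]; VV[0]=max(VV[0],msg_vec) then VV[0][0]++ -> VV[0]=[2, 1, 0]
Event 5: LOCAL 2: VV[2][2]++ -> VV[2]=[1, 0, 4]
Event 6: LOCAL 0: VV[0][0]++ -> VV[0]=[3, 1, 0]
Event 7: SEND 1->0: VV[1][1]++ -> VV[1]=[0, 2, 0], msg_vec=[0, 2, 0]; VV[0]=max(VV[0],msg_vec) then VV[0][0]++ -> VV[0]=[4, 2, 0]
Event 8: SEND 1->2: VV[1][1]++ -> VV[1]=[0, 3, 0], msg_vec=[0, 3, 0]; VV[2]=max(VV[2],msg_vec) then VV[2][2]++ -> VV[2]=[1, 3, 5]
Final vectors: VV[0]=[4, 2, 0]; VV[1]=[0, 3, 0]; VV[2]=[1, 3, 5]

Answer: 4 2 0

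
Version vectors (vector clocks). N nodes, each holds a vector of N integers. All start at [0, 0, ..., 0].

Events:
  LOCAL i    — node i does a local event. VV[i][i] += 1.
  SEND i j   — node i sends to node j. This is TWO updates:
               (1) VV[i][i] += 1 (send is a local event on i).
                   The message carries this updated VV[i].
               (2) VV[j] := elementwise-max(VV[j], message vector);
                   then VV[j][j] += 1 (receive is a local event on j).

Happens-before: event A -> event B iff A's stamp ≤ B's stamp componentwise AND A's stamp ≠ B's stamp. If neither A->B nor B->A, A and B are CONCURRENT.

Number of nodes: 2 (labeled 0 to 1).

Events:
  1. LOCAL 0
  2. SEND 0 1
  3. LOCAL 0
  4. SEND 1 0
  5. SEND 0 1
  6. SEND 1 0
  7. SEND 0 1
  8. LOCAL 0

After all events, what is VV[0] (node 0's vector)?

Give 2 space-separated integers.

Answer: 8 4

Derivation:
Initial: VV[0]=[0, 0]
Initial: VV[1]=[0, 0]
Event 1: LOCAL 0: VV[0][0]++ -> VV[0]=[1, 0]
Event 2: SEND 0->1: VV[0][0]++ -> VV[0]=[2, 0], msg_vec=[2, 0]; VV[1]=max(VV[1],msg_vec) then VV[1][1]++ -> VV[1]=[2, 1]
Event 3: LOCAL 0: VV[0][0]++ -> VV[0]=[3, 0]
Event 4: SEND 1->0: VV[1][1]++ -> VV[1]=[2, 2], msg_vec=[2, 2]; VV[0]=max(VV[0],msg_vec) then VV[0][0]++ -> VV[0]=[4, 2]
Event 5: SEND 0->1: VV[0][0]++ -> VV[0]=[5, 2], msg_vec=[5, 2]; VV[1]=max(VV[1],msg_vec) then VV[1][1]++ -> VV[1]=[5, 3]
Event 6: SEND 1->0: VV[1][1]++ -> VV[1]=[5, 4], msg_vec=[5, 4]; VV[0]=max(VV[0],msg_vec) then VV[0][0]++ -> VV[0]=[6, 4]
Event 7: SEND 0->1: VV[0][0]++ -> VV[0]=[7, 4], msg_vec=[7, 4]; VV[1]=max(VV[1],msg_vec) then VV[1][1]++ -> VV[1]=[7, 5]
Event 8: LOCAL 0: VV[0][0]++ -> VV[0]=[8, 4]
Final vectors: VV[0]=[8, 4]; VV[1]=[7, 5]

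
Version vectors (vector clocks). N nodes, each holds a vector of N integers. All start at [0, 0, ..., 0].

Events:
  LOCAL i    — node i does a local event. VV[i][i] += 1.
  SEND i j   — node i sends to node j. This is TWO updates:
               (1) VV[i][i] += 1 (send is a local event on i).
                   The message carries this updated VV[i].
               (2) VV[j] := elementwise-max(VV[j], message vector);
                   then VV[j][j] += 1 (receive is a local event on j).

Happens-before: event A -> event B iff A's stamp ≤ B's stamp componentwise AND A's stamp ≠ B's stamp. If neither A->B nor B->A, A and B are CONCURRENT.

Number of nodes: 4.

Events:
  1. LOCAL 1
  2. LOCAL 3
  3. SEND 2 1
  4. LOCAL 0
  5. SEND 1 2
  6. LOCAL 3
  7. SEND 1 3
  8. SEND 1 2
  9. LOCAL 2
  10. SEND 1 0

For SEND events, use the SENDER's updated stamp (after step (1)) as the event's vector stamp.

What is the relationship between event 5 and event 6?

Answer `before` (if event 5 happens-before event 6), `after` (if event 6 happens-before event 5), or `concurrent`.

Initial: VV[0]=[0, 0, 0, 0]
Initial: VV[1]=[0, 0, 0, 0]
Initial: VV[2]=[0, 0, 0, 0]
Initial: VV[3]=[0, 0, 0, 0]
Event 1: LOCAL 1: VV[1][1]++ -> VV[1]=[0, 1, 0, 0]
Event 2: LOCAL 3: VV[3][3]++ -> VV[3]=[0, 0, 0, 1]
Event 3: SEND 2->1: VV[2][2]++ -> VV[2]=[0, 0, 1, 0], msg_vec=[0, 0, 1, 0]; VV[1]=max(VV[1],msg_vec) then VV[1][1]++ -> VV[1]=[0, 2, 1, 0]
Event 4: LOCAL 0: VV[0][0]++ -> VV[0]=[1, 0, 0, 0]
Event 5: SEND 1->2: VV[1][1]++ -> VV[1]=[0, 3, 1, 0], msg_vec=[0, 3, 1, 0]; VV[2]=max(VV[2],msg_vec) then VV[2][2]++ -> VV[2]=[0, 3, 2, 0]
Event 6: LOCAL 3: VV[3][3]++ -> VV[3]=[0, 0, 0, 2]
Event 7: SEND 1->3: VV[1][1]++ -> VV[1]=[0, 4, 1, 0], msg_vec=[0, 4, 1, 0]; VV[3]=max(VV[3],msg_vec) then VV[3][3]++ -> VV[3]=[0, 4, 1, 3]
Event 8: SEND 1->2: VV[1][1]++ -> VV[1]=[0, 5, 1, 0], msg_vec=[0, 5, 1, 0]; VV[2]=max(VV[2],msg_vec) then VV[2][2]++ -> VV[2]=[0, 5, 3, 0]
Event 9: LOCAL 2: VV[2][2]++ -> VV[2]=[0, 5, 4, 0]
Event 10: SEND 1->0: VV[1][1]++ -> VV[1]=[0, 6, 1, 0], msg_vec=[0, 6, 1, 0]; VV[0]=max(VV[0],msg_vec) then VV[0][0]++ -> VV[0]=[2, 6, 1, 0]
Event 5 stamp: [0, 3, 1, 0]
Event 6 stamp: [0, 0, 0, 2]
[0, 3, 1, 0] <= [0, 0, 0, 2]? False
[0, 0, 0, 2] <= [0, 3, 1, 0]? False
Relation: concurrent

Answer: concurrent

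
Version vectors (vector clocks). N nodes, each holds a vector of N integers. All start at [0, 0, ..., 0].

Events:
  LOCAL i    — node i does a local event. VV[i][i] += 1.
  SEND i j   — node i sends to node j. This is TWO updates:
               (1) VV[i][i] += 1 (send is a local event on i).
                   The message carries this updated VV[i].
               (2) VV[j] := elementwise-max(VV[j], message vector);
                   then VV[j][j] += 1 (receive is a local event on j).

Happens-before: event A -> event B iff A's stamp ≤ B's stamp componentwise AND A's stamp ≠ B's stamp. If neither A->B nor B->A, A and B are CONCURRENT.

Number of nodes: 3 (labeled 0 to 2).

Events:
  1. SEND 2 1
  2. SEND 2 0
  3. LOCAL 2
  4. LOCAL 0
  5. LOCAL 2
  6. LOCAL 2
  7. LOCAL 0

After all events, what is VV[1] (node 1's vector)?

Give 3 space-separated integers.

Initial: VV[0]=[0, 0, 0]
Initial: VV[1]=[0, 0, 0]
Initial: VV[2]=[0, 0, 0]
Event 1: SEND 2->1: VV[2][2]++ -> VV[2]=[0, 0, 1], msg_vec=[0, 0, 1]; VV[1]=max(VV[1],msg_vec) then VV[1][1]++ -> VV[1]=[0, 1, 1]
Event 2: SEND 2->0: VV[2][2]++ -> VV[2]=[0, 0, 2], msg_vec=[0, 0, 2]; VV[0]=max(VV[0],msg_vec) then VV[0][0]++ -> VV[0]=[1, 0, 2]
Event 3: LOCAL 2: VV[2][2]++ -> VV[2]=[0, 0, 3]
Event 4: LOCAL 0: VV[0][0]++ -> VV[0]=[2, 0, 2]
Event 5: LOCAL 2: VV[2][2]++ -> VV[2]=[0, 0, 4]
Event 6: LOCAL 2: VV[2][2]++ -> VV[2]=[0, 0, 5]
Event 7: LOCAL 0: VV[0][0]++ -> VV[0]=[3, 0, 2]
Final vectors: VV[0]=[3, 0, 2]; VV[1]=[0, 1, 1]; VV[2]=[0, 0, 5]

Answer: 0 1 1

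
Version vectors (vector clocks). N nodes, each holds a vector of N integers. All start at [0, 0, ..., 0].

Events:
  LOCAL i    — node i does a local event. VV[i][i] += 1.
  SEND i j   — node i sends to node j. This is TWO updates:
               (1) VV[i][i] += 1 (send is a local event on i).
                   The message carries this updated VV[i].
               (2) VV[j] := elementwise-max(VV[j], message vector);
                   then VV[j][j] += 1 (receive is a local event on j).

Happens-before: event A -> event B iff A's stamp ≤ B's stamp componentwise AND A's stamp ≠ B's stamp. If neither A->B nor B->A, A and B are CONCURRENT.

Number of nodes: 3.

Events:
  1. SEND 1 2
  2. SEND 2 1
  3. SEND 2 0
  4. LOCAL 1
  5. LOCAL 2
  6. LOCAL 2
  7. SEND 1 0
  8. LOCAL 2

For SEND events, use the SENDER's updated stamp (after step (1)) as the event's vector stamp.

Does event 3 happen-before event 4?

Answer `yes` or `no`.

Answer: no

Derivation:
Initial: VV[0]=[0, 0, 0]
Initial: VV[1]=[0, 0, 0]
Initial: VV[2]=[0, 0, 0]
Event 1: SEND 1->2: VV[1][1]++ -> VV[1]=[0, 1, 0], msg_vec=[0, 1, 0]; VV[2]=max(VV[2],msg_vec) then VV[2][2]++ -> VV[2]=[0, 1, 1]
Event 2: SEND 2->1: VV[2][2]++ -> VV[2]=[0, 1, 2], msg_vec=[0, 1, 2]; VV[1]=max(VV[1],msg_vec) then VV[1][1]++ -> VV[1]=[0, 2, 2]
Event 3: SEND 2->0: VV[2][2]++ -> VV[2]=[0, 1, 3], msg_vec=[0, 1, 3]; VV[0]=max(VV[0],msg_vec) then VV[0][0]++ -> VV[0]=[1, 1, 3]
Event 4: LOCAL 1: VV[1][1]++ -> VV[1]=[0, 3, 2]
Event 5: LOCAL 2: VV[2][2]++ -> VV[2]=[0, 1, 4]
Event 6: LOCAL 2: VV[2][2]++ -> VV[2]=[0, 1, 5]
Event 7: SEND 1->0: VV[1][1]++ -> VV[1]=[0, 4, 2], msg_vec=[0, 4, 2]; VV[0]=max(VV[0],msg_vec) then VV[0][0]++ -> VV[0]=[2, 4, 3]
Event 8: LOCAL 2: VV[2][2]++ -> VV[2]=[0, 1, 6]
Event 3 stamp: [0, 1, 3]
Event 4 stamp: [0, 3, 2]
[0, 1, 3] <= [0, 3, 2]? False. Equal? False. Happens-before: False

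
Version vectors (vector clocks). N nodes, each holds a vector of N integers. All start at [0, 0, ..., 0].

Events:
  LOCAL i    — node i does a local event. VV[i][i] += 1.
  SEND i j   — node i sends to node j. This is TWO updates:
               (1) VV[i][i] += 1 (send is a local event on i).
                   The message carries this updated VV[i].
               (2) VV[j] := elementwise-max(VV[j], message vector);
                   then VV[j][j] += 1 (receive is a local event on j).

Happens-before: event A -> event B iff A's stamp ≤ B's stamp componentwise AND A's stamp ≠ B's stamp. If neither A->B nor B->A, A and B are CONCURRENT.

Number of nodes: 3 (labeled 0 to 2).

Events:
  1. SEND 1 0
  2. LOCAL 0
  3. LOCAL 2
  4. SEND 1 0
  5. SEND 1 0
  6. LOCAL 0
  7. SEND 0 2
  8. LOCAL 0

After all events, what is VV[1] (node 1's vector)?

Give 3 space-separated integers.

Initial: VV[0]=[0, 0, 0]
Initial: VV[1]=[0, 0, 0]
Initial: VV[2]=[0, 0, 0]
Event 1: SEND 1->0: VV[1][1]++ -> VV[1]=[0, 1, 0], msg_vec=[0, 1, 0]; VV[0]=max(VV[0],msg_vec) then VV[0][0]++ -> VV[0]=[1, 1, 0]
Event 2: LOCAL 0: VV[0][0]++ -> VV[0]=[2, 1, 0]
Event 3: LOCAL 2: VV[2][2]++ -> VV[2]=[0, 0, 1]
Event 4: SEND 1->0: VV[1][1]++ -> VV[1]=[0, 2, 0], msg_vec=[0, 2, 0]; VV[0]=max(VV[0],msg_vec) then VV[0][0]++ -> VV[0]=[3, 2, 0]
Event 5: SEND 1->0: VV[1][1]++ -> VV[1]=[0, 3, 0], msg_vec=[0, 3, 0]; VV[0]=max(VV[0],msg_vec) then VV[0][0]++ -> VV[0]=[4, 3, 0]
Event 6: LOCAL 0: VV[0][0]++ -> VV[0]=[5, 3, 0]
Event 7: SEND 0->2: VV[0][0]++ -> VV[0]=[6, 3, 0], msg_vec=[6, 3, 0]; VV[2]=max(VV[2],msg_vec) then VV[2][2]++ -> VV[2]=[6, 3, 2]
Event 8: LOCAL 0: VV[0][0]++ -> VV[0]=[7, 3, 0]
Final vectors: VV[0]=[7, 3, 0]; VV[1]=[0, 3, 0]; VV[2]=[6, 3, 2]

Answer: 0 3 0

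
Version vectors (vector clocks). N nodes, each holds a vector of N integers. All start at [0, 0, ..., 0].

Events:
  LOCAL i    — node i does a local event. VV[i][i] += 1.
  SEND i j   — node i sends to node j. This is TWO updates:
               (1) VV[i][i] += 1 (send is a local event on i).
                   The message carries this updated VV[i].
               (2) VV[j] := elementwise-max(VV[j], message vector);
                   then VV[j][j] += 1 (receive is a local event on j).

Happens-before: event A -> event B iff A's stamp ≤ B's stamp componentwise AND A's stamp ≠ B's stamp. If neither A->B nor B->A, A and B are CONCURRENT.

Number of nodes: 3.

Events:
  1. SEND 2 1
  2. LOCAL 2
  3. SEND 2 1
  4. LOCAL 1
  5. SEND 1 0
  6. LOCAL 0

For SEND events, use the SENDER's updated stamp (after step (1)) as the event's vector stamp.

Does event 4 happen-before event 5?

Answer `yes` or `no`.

Initial: VV[0]=[0, 0, 0]
Initial: VV[1]=[0, 0, 0]
Initial: VV[2]=[0, 0, 0]
Event 1: SEND 2->1: VV[2][2]++ -> VV[2]=[0, 0, 1], msg_vec=[0, 0, 1]; VV[1]=max(VV[1],msg_vec) then VV[1][1]++ -> VV[1]=[0, 1, 1]
Event 2: LOCAL 2: VV[2][2]++ -> VV[2]=[0, 0, 2]
Event 3: SEND 2->1: VV[2][2]++ -> VV[2]=[0, 0, 3], msg_vec=[0, 0, 3]; VV[1]=max(VV[1],msg_vec) then VV[1][1]++ -> VV[1]=[0, 2, 3]
Event 4: LOCAL 1: VV[1][1]++ -> VV[1]=[0, 3, 3]
Event 5: SEND 1->0: VV[1][1]++ -> VV[1]=[0, 4, 3], msg_vec=[0, 4, 3]; VV[0]=max(VV[0],msg_vec) then VV[0][0]++ -> VV[0]=[1, 4, 3]
Event 6: LOCAL 0: VV[0][0]++ -> VV[0]=[2, 4, 3]
Event 4 stamp: [0, 3, 3]
Event 5 stamp: [0, 4, 3]
[0, 3, 3] <= [0, 4, 3]? True. Equal? False. Happens-before: True

Answer: yes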